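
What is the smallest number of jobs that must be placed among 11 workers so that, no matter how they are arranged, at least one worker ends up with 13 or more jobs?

With 132 jobs one could put exactly 12 in each of the 11 workers, and no worker would reach 13.
By the pigeonhole principle, one more job must land in a worker that already has 12, giving it 13.
So 11 × 12 + 1 = 133 jobs are required.

133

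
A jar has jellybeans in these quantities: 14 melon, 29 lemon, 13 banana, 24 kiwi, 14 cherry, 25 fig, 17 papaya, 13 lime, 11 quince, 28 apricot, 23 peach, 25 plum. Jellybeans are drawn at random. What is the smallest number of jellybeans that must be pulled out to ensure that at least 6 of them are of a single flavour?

61

An adversary could hand out at most 5 jellybeans per flavour: 5 + 5 + 5 + 5 + 5 + 5 + 5 + 5 + 5 + 5 + 5 + 5 = 60 jellybeans and still no flavour has 6.
Pigeonhole: one more jellybean lands in a flavour already at 5, so 61 draws are enough and 60 are not.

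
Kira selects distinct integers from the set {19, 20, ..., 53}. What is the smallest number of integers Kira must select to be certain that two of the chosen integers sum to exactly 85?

25

A set avoiding the sum 85 can contain at most one of each pair {x, 85−x}, plus the 13 elements whose complement lies outside the range.
The integers 19, …, 42 (24 of them) are such a set: any two sum to at least 19+20 = 39 and at most 41+42 = 83 < 85.
By pigeonhole, any 25th integer completes one of the 11 pairs, so 25 choices force a sum of 85.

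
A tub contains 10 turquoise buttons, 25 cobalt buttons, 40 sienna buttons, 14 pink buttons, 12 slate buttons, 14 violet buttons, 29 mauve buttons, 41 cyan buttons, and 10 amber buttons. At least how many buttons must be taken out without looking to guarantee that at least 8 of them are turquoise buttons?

In the worst case for collecting turquoise buttons, every non-turquoise button comes out first.
There are 25 + 40 + 14 + 12 + 14 + 29 + 41 + 10 = 185 non-turquoise buttons altogether.
After those, each further button must be turquoise, so 185 + 8 = 193 draws guarantee 8 turquoise buttons.

193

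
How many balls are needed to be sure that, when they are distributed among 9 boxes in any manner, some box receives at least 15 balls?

With 126 balls one could put exactly 14 in each of the 9 boxes, and no box would reach 15.
One more ball must land in a box that already has 14, giving it 15.
So 9 × 14 + 1 = 127 balls are required.

127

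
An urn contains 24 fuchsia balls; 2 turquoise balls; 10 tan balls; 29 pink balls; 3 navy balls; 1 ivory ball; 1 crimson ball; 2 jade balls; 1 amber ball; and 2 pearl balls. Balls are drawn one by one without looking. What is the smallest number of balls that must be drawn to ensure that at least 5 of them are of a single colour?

An adversary could hand out at most 4 balls per colour (7 colours run out sooner): 4 + 2 + 4 + 4 + 3 + 1 + 1 + 2 + 1 + 2 = 24 balls and still no colour has 5.
One more ball lands in a colour already at 4, so 25 draws are enough and 24 are not.

25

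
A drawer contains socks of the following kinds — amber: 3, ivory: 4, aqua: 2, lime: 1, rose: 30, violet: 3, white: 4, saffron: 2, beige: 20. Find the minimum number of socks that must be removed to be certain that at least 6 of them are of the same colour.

An adversary could hand out at most 5 socks per colour (7 colours run out sooner): 3 + 4 + 2 + 1 + 5 + 3 + 4 + 2 + 5 = 29 socks and still no colour has 6.
By the pigeonhole principle, one more sock lands in a colour already at 5, so 30 draws are enough and 29 are not.

30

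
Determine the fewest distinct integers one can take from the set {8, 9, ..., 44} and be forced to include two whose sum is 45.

23

Two chosen integers sum to 45 exactly when both halves of some pair {x, 45−x} with 8 ≤ x ≤ 45−x ≤ 37 are chosen — 15 such pairs.
The remaining 7 elements (those with no distinct partner in range) can never complete a 45-sum, so the worst case takes all of them and one from each pair: 7 + 15 = 22.
The 23rd integer has to be the second member of some pair, so 22 + 1 = 23.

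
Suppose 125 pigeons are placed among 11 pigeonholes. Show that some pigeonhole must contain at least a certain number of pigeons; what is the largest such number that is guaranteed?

12

The 11 pigeonholes are the holes and the 125 pigeons are the pigeons.
If every pigeonhole held at most 11 pigeons, the total would be at most 11 × 11 = 121, which is less than 125.
So some pigeonhole holds at least ⌈125/11⌉ = 12 pigeons.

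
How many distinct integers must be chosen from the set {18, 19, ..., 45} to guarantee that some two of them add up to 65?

16

Group the elements by complementary pair {x, 65−x}: {20,45}, {21,44}, {22,43}, …, giving 13 two-element pairs and 2 integers whose partner 65−x falls outside [18,45].
Treating each of those 15 groups as a pigeonhole, one can pick one integer per group — 15 integers — with no two summing to 65.
The 16th integer lands in an occupied pair, forcing a sum of 65.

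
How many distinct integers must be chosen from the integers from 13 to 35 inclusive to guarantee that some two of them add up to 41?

16

A set avoiding the sum 41 can contain at most one of each pair {x, 41−x}, plus the 7 elements whose complement lies outside the range.
The integers 21, …, 35 (15 of them) are such a set: any two sum to at least 21+22 = 43 > 41.
Any 16th integer completes one of the 8 pairs, so 16 choices force a sum of 41.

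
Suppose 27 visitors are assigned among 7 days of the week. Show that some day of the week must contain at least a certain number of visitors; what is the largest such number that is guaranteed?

4

The 7 days of the week are the holes and the 27 visitors are the pigeons.
If every day of the week held at most 3 visitors, the total would be at most 7 × 3 = 21, which is less than 27.
So some day of the week holds at least ⌈27/7⌉ = 4 visitors.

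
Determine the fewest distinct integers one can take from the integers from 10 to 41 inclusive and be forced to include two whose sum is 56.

20

Two chosen integers sum to 56 exactly when both halves of some pair {x, 56−x} with 15 ≤ x ≤ 56−x ≤ 41 are chosen — 13 such pairs.
The remaining 6 elements (those with no distinct partner in range) can never complete a 56-sum, so the worst case takes all of them and one from each pair: 6 + 13 = 19.
Pigeonhole: the 20th integer has to be the second member of some pair, so 19 + 1 = 20.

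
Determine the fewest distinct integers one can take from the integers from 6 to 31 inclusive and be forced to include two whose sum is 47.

19

Two chosen integers sum to 47 exactly when both halves of some pair {x, 47−x} with 16 ≤ x ≤ 47−x ≤ 31 are chosen — 8 such pairs.
The remaining 10 elements (those with no distinct partner in range) can never complete a 47-sum, so the worst case takes all of them and one from each pair: 10 + 8 = 18.
The 19th integer has to be the second member of some pair, so 18 + 1 = 19.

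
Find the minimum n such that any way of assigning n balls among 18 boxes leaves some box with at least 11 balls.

181

With 180 balls one could put exactly 10 in each of the 18 boxes, and no box would reach 11.
By the pigeonhole principle, one more ball must land in a box that already has 10, giving it 11.
So 18 × 10 + 1 = 181 balls are required.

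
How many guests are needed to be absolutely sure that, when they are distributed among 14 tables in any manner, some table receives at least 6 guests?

With 70 guests one could put exactly 5 in each of the 14 tables, and no table would reach 6.
Pigeonhole: one more guest must land in a table that already has 5, giving it 6.
So 14 × 5 + 1 = 71 guests are required.

71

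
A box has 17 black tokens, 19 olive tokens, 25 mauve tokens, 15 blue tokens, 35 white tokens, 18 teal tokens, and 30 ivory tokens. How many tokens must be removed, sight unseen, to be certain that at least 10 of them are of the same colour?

64

An adversary could hand out at most 9 tokens per colour: 9 + 9 + 9 + 9 + 9 + 9 + 9 = 63 tokens and still no colour has 10.
By the pigeonhole principle, one more token lands in a colour already at 9, so 64 draws are enough and 63 are not.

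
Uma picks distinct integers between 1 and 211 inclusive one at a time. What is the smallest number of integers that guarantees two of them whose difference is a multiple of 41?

Integers whose pairwise differences are multiples of 41 are exactly those sharing a remainder mod 41. Pigeonhole: the 41 residue classes mod 41 are the pigeonholes.
With 41 integers one could put 1 in each residue class and have no class reach 2.
The 42nd integer pushes some class to 2, so 41·1 + 1 = 42.

42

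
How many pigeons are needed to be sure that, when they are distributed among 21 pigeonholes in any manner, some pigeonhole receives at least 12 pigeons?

With 231 pigeons one could put exactly 11 in each of the 21 pigeonholes, and no pigeonhole would reach 12.
By pigeonhole, one more pigeon must land in a pigeonhole that already has 11, giving it 12.
So 21 × 11 + 1 = 232 pigeons are required.

232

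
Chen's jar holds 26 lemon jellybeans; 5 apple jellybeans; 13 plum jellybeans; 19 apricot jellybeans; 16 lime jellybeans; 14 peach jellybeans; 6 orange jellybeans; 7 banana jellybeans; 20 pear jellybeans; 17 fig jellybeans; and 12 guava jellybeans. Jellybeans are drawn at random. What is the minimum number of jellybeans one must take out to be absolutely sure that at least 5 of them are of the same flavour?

By pigeonhole, put each drawn jellybean into a box by flavour. The largest draw with every box below 5 takes min(count, 4) from each flavour.
Σ min(cᵢ, 4) = 4 + 4 + 4 + 4 + 4 + 4 + 4 + 4 + 4 + 4 + 4 = 44.
Draw number 44 + 1 = 45 must push one box to 5.

45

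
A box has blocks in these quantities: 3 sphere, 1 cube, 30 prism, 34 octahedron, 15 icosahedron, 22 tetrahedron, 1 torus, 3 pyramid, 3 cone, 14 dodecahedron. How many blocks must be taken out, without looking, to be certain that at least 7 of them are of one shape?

42

Put each drawn block into a box by shape. The largest draw with every box below 7 takes min(count, 6) from each shape; shapes with fewer than 6 contribute all they have.
Σ min(cᵢ, 6) = 3 + 1 + 6 + 6 + 6 + 6 + 1 + 3 + 3 + 6 = 41.
Draw number 41 + 1 = 42 must push one box to 7.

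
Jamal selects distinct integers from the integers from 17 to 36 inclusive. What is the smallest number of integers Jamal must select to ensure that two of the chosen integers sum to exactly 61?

A set avoiding the sum 61 can contain at most one of each pair {x, 61−x}, plus the 8 elements whose complement lies outside the range.
The integers 17, …, 30 (14 of them) are such a set: any two sum to at least 17+18 = 35 and at most 29+30 = 59 < 61.
By the pigeonhole principle, any 15th integer completes one of the 6 pairs, so 15 choices force a sum of 61.

15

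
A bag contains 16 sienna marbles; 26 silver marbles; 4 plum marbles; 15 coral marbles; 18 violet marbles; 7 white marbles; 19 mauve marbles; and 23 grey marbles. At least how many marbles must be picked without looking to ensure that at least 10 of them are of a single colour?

The 8 colours are the holes; the marbles drawn are the pigeons.
To avoid 10 of any one colour, the worst case takes at most 9 of each colour, or every marble of a colour that has fewer than 9.
That gives 9 + 9 + 4 + 9 + 9 + 7 + 9 + 9 = 65 marbles with no colour reaching 10.
The next marble forces some colour to 10, so 65 + 1 = 66.

66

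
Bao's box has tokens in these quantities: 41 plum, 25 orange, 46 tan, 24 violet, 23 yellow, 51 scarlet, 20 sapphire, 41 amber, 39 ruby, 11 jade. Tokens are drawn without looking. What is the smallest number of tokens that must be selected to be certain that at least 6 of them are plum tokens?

In the worst case for collecting plum tokens, every non-plum token comes out first.
There are 25 + 46 + 24 + 23 + 51 + 20 + 41 + 39 + 11 = 280 non-plum tokens altogether.
After those, each further token must be plum, so 280 + 6 = 286 draws guarantee 6 plum tokens.

286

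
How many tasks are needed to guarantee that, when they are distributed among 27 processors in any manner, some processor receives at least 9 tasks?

With 216 tasks one could put exactly 8 in each of the 27 processors, and no processor would reach 9.
Pigeonhole: one more task must land in a processor that already has 8, giving it 9.
So 27 × 8 + 1 = 217 tasks are required.

217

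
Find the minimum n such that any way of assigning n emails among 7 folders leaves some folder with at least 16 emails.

106

With 105 emails one could put exactly 15 in each of the 7 folders, and no folder would reach 16.
By pigeonhole, one more email must land in a folder that already has 15, giving it 16.
So 7 × 15 + 1 = 106 emails are required.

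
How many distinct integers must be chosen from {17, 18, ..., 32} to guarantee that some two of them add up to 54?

A set avoiding the sum 54 can contain at most one of each pair {x, 54−x}, plus the 6 elements whose complement lies outside the range or equal to its own complement.
The integers 17, …, 27 (11 of them) are such a set: any two sum to at least 17+18 = 35 and at most 26+27 = 53 < 54.
Any 12th integer completes one of the 5 pairs, so 12 choices force a sum of 54.

12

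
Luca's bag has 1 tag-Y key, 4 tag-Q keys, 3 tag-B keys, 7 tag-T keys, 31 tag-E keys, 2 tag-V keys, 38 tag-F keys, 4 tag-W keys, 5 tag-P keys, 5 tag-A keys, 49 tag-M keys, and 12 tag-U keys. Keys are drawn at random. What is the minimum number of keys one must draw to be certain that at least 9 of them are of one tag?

64

The 12 tags are the holes; the keys drawn are the pigeons.
To avoid 9 of any one tag, the worst case takes at most 8 of each tag, or every key of a tag that has fewer than 8.
That gives 1 + 4 + 3 + 7 + 8 + 2 + 8 + 4 + 5 + 5 + 8 + 8 = 63 keys with no tag reaching 9.
The next key forces some tag to 9, so 63 + 1 = 64.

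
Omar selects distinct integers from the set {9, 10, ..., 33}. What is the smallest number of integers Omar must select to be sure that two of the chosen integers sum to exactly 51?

A set avoiding the sum 51 can contain at most one of each pair {x, 51−x}, plus the 9 elements whose complement lies outside the range.
The integers 9, …, 25 (17 of them) are such a set: any two sum to at least 9+10 = 19 and at most 24+25 = 49 < 51.
Any 18th integer completes one of the 8 pairs, so 18 choices force a sum of 51.

18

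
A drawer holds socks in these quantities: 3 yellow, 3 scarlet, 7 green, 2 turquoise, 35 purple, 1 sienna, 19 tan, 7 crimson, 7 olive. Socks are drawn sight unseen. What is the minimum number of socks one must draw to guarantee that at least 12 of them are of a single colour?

Put each drawn sock into a box by colour. The largest draw with every box below 12 takes min(count, 11) from each colour; colours with fewer than 11 contribute all they have.
Σ min(cᵢ, 11) = 3 + 3 + 7 + 2 + 11 + 1 + 11 + 7 + 7 = 52.
Draw number 52 + 1 = 53 must push one box to 12.

53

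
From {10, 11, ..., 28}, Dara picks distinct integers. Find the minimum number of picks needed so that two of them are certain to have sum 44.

A set avoiding the sum 44 can contain at most one of each pair {x, 44−x}, plus the 7 elements whose complement lies outside the range or equal to its own complement.
The integers 10, …, 22 (13 of them) are such a set: any two sum to at least 10+11 = 21 and at most 21+22 = 43 < 44.
By the pigeonhole principle, any 14th integer completes one of the 6 pairs, so 14 choices force a sum of 44.

14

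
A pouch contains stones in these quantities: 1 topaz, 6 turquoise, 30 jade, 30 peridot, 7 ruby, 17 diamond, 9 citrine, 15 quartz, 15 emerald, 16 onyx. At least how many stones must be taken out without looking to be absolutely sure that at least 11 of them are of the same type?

84

The 10 types are the holes; the stones drawn are the pigeons.
To avoid 11 of any one type, the worst case takes at most 10 of each type, or every stone of a type that has fewer than 10.
That gives 1 + 6 + 10 + 10 + 7 + 10 + 9 + 10 + 10 + 10 = 83 stones with no type reaching 11.
The next stone forces some type to 11, so 83 + 1 = 84.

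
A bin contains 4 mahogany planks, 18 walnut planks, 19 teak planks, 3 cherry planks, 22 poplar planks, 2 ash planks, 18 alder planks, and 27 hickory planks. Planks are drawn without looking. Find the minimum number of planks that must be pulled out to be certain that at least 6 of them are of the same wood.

An adversary could hand out at most 5 planks per wood (mahogany, cherry, ash run out sooner): 4 + 5 + 5 + 3 + 5 + 2 + 5 + 5 = 34 planks and still no wood has 6.
Pigeonhole: one more plank lands in a wood already at 5, so 35 draws are enough and 34 are not.

35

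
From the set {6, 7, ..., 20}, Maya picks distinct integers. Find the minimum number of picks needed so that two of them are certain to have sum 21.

Two chosen integers sum to 21 exactly when both halves of some pair {x, 21−x} with 6 ≤ x ≤ 21−x ≤ 15 are chosen — 5 such pairs.
The remaining 5 elements (those with no distinct partner in range) can never complete a 21-sum, so the worst case takes all of them and one from each pair: 5 + 5 = 10.
The 11th integer has to be the second member of some pair, so 10 + 1 = 11.

11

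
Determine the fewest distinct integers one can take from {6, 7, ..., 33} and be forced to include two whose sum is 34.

18

Two chosen integers sum to 34 exactly when both halves of some pair {x, 34−x} with 6 ≤ x ≤ 34−x ≤ 28 are chosen — 11 such pairs.
The remaining 6 elements (those with no distinct partner in range) can never complete a 34-sum, so the worst case takes all of them and one from each pair: 6 + 11 = 17.
By pigeonhole, the 18th integer has to be the second member of some pair, so 17 + 1 = 18.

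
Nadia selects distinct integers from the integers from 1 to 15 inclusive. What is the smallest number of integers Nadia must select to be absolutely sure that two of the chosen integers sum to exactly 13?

Group the elements by complementary pair {x, 13−x}: {1,12}, {2,11}, {3,10}, …, giving 6 two-element pairs and 3 integers whose partner 13−x falls outside [1,15].
Treating each of those 9 groups as a pigeonhole, one can pick one integer per group — 9 integers — with no two summing to 13.
The 10th integer lands in an occupied pair, forcing a sum of 13.

10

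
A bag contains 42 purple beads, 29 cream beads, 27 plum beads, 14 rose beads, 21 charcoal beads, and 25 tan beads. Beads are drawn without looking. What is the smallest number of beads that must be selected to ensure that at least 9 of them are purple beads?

125

In the worst case for collecting purple beads, every non-purple bead comes out first.
There are 29 + 27 + 14 + 21 + 25 = 116 non-purple beads altogether.
After those, each further bead must be purple, so 116 + 9 = 125 draws guarantee 9 purple beads.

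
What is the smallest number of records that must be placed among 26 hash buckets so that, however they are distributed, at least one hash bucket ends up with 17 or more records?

With 416 records one could put exactly 16 in each of the 26 hash buckets, and no hash bucket would reach 17.
By the pigeonhole principle, one more record must land in a hash bucket that already has 16, giving it 17.
So 26 × 16 + 1 = 417 records are required.

417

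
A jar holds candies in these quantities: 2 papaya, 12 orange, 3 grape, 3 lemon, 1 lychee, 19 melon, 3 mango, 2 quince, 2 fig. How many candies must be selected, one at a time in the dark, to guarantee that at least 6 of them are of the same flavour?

The 9 flavours are the holes; the candies drawn are the pigeons.
To avoid 6 of any one flavour, the worst case takes at most 5 of each flavour, or every candy of a flavour that has fewer than 5.
That gives 2 + 5 + 3 + 3 + 1 + 5 + 3 + 2 + 2 = 26 candies with no flavour reaching 6.
The next candy forces some flavour to 6, so 26 + 1 = 27.

27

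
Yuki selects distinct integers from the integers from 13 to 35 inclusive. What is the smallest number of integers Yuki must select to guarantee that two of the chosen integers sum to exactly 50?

14

Two chosen integers sum to 50 exactly when both halves of some pair {x, 50−x} with 15 ≤ x ≤ 50−x ≤ 35 are chosen — 10 such pairs.
The remaining 3 elements (those with no distinct partner in range) can never complete a 50-sum, so the worst case takes all of them and one from each pair: 3 + 10 = 13.
The 14th integer has to be the second member of some pair, so 13 + 1 = 14.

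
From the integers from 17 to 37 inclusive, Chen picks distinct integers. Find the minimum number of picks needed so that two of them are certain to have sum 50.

Two chosen integers sum to 50 exactly when both halves of some pair {x, 50−x} with 17 ≤ x ≤ 50−x ≤ 33 are chosen — 8 such pairs.
The remaining 5 elements (those with no distinct partner in range) can never complete a 50-sum, so the worst case takes all of them and one from each pair: 5 + 8 = 13.
By the pigeonhole principle, the 14th integer has to be the second member of some pair, so 13 + 1 = 14.

14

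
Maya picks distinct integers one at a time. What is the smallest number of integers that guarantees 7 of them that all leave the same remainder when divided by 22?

133

By pigeonhole, the 22 residue classes mod 22 are the pigeonholes.
With 132 integers one could put 6 in each residue class and have no class reach 7.
The 133rd integer pushes some class to 7, so 22·6 + 1 = 133.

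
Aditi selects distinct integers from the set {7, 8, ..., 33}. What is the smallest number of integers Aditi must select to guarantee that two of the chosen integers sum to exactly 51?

A set avoiding the sum 51 can contain at most one of each pair {x, 51−x}, plus the 11 elements whose complement lies outside the range.
The integers 7, …, 25 (19 of them) are such a set: any two sum to at least 7+8 = 15 and at most 24+25 = 49 < 51.
Any 20th integer completes one of the 8 pairs, so 20 choices force a sum of 51.

20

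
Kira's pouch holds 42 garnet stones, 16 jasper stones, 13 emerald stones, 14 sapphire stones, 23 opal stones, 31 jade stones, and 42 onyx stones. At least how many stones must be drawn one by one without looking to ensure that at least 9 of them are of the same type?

The 7 types are the holes; the stones drawn are the pigeons.
To avoid 9 of any one type, the worst case takes at most 8 of each type.
That gives 8 + 8 + 8 + 8 + 8 + 8 + 8 = 56 stones with no type reaching 9.
The next stone forces some type to 9, so 56 + 1 = 57.

57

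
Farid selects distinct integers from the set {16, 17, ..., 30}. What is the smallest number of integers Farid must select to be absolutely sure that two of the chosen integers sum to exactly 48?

A set avoiding the sum 48 can contain at most one of each pair {x, 48−x}, plus the 3 elements whose complement lies outside the range or equal to its own complement.
The integers 16, …, 24 (9 of them) are such a set: any two sum to at least 16+17 = 33 and at most 23+24 = 47 < 48.
Pigeonhole: any 10th integer completes one of the 6 pairs, so 10 choices force a sum of 48.

10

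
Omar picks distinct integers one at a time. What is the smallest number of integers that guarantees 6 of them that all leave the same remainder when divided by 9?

By pigeonhole, the 9 residue classes mod 9 are the pigeonholes.
With 45 integers one could put 5 in each residue class and have no class reach 6.
The 46th integer pushes some class to 6, so 9·5 + 1 = 46.

46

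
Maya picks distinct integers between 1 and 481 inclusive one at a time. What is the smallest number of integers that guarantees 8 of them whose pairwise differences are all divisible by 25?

176

Integers whose pairwise differences are multiples of 25 are exactly those sharing a remainder mod 25. The 25 residue classes mod 25 are the pigeonholes.
With 175 integers one could put 7 in each residue class and have no class reach 8.
The 176th integer pushes some class to 8, so 25·7 + 1 = 176.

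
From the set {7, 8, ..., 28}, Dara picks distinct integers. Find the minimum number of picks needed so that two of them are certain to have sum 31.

14

A set avoiding the sum 31 can contain at most one of each pair {x, 31−x}, plus the 4 elements whose complement lies outside the range.
The integers 16, …, 28 (13 of them) are such a set: any two sum to at least 16+17 = 33 > 31.
Any 14th integer completes one of the 9 pairs, so 14 choices force a sum of 31.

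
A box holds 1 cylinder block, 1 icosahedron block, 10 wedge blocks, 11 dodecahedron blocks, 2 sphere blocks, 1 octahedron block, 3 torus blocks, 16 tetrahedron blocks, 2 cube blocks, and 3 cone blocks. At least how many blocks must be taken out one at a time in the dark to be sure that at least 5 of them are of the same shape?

By pigeonhole, put each drawn block into a box by shape. The largest draw with every box below 5 takes min(count, 4) from each shape; shapes with fewer than 4 contribute all they have.
Σ min(cᵢ, 4) = 1 + 1 + 4 + 4 + 2 + 1 + 3 + 4 + 2 + 3 = 25.
Draw number 25 + 1 = 26 must push one box to 5.

26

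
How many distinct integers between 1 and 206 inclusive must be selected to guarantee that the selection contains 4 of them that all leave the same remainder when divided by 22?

67

The 22 residue classes mod 22 are the pigeonholes.
With 66 integers one could put 3 in each residue class and have no class reach 4.
The 67th integer pushes some class to 4, so 22·3 + 1 = 67.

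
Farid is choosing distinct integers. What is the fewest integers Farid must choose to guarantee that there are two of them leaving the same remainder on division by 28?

The 28 residue classes mod 28 are the pigeonholes.
With 28 integers one could put 1 in each residue class and have no class reach 2.
The 29th integer pushes some class to 2, so 28·1 + 1 = 29.

29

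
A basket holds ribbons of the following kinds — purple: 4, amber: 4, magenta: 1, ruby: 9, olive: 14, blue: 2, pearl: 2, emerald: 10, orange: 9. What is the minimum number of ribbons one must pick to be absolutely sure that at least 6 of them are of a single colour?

By the pigeonhole principle, the 9 colours are the holes; the ribbons drawn are the pigeons.
To avoid 6 of any one colour, the worst case takes at most 5 of each colour, or every ribbon of a colour that has fewer than 5.
That gives 4 + 4 + 1 + 5 + 5 + 2 + 2 + 5 + 5 = 33 ribbons with no colour reaching 6.
The next ribbon forces some colour to 6, so 33 + 1 = 34.

34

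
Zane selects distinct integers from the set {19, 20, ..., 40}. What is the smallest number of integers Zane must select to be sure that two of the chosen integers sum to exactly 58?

13

A set avoiding the sum 58 can contain at most one of each pair {x, 58−x}, plus the 2 elements whose complement lies outside the range or equal to its own complement.
The integers 29, …, 40 (12 of them) are such a set: any two sum to at least 29+30 = 59 > 58.
Any 13th integer completes one of the 10 pairs, so 13 choices force a sum of 58.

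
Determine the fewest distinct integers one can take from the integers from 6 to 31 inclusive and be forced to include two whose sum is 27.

Two chosen integers sum to 27 exactly when both halves of some pair {x, 27−x} with 6 ≤ x ≤ 27−x ≤ 21 are chosen — 8 such pairs.
The remaining 10 elements (those with no distinct partner in range) can never complete a 27-sum, so the worst case takes all of them and one from each pair: 10 + 8 = 18.
The 19th integer has to be the second member of some pair, so 18 + 1 = 19.

19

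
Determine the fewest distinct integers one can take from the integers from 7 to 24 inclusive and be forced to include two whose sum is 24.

14

Group the elements by complementary pair {x, 24−x}: {7,17}, {8,16}, {9,15}, …, giving 5 two-element pairs; the single value 12 (it cannot pair with itself since the integers are distinct); and 7 integers whose partner 24−x falls outside [7,24].
Treating each of those 13 groups as a pigeonhole, one can pick one integer per group — 13 integers — with no two summing to 24.
The 14th integer lands in an occupied pair, forcing a sum of 24.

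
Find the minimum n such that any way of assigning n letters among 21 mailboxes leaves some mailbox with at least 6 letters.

With 105 letters one could put exactly 5 in each of the 21 mailboxes, and no mailbox would reach 6.
By pigeonhole, one more letter must land in a mailbox that already has 5, giving it 6.
So 21 × 5 + 1 = 106 letters are required.

106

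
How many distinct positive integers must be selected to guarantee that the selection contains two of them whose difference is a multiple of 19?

20

Integers whose pairwise differences are multiples of 19 are exactly those sharing a remainder mod 19. By pigeonhole, the 19 residue classes mod 19 are the pigeonholes.
With 19 integers one could put 1 in each residue class and have no class reach 2.
The 20th integer pushes some class to 2, so 19·1 + 1 = 20.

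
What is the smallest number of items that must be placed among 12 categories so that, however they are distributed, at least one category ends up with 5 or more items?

With 48 items one could put exactly 4 in each of the 12 categories, and no category would reach 5.
One more item must land in a category that already has 4, giving it 5.
So 12 × 4 + 1 = 49 items are required.

49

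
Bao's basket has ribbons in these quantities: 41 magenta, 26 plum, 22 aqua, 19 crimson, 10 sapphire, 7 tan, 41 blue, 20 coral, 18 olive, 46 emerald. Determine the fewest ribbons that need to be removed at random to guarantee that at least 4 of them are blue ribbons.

213

In the worst case for collecting blue ribbons, every non-blue ribbon comes out first.
There are 41 + 26 + 22 + 19 + 10 + 7 + 20 + 18 + 46 = 209 non-blue ribbons altogether.
After those, each further ribbon must be blue, so 209 + 4 = 213 draws guarantee 4 blue ribbons.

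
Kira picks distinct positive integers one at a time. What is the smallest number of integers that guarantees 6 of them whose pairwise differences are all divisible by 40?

Integers whose pairwise differences are multiples of 40 are exactly those sharing a remainder mod 40. The 40 residue classes mod 40 are the pigeonholes.
With 200 integers one could put 5 in each residue class and have no class reach 6.
The 201st integer pushes some class to 6, so 40·5 + 1 = 201.

201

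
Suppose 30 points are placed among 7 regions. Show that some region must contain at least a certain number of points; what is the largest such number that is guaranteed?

5

The 7 regions are the holes and the 30 points are the pigeons.
If every region held at most 4 points, the total would be at most 7 × 4 = 28, which is less than 30.
So some region holds at least ⌈30/7⌉ = 5 points.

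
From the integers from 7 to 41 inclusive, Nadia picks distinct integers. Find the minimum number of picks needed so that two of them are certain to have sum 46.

Group the elements by complementary pair {x, 46−x}: {7,39}, {8,38}, {9,37}, …, giving 16 two-element pairs, the single value 23 (it cannot pair with itself since the integers are distinct), and 2 integers whose partner 46−x falls outside [7,41].
Treating each of those 19 groups as a pigeonhole, one can pick one integer per group — 19 integers — with no two summing to 46.
The 20th integer lands in an occupied pair, forcing a sum of 46.

20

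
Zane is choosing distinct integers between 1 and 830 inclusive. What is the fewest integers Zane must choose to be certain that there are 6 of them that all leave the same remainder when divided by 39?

Pigeonhole: the 39 residue classes mod 39 are the pigeonholes.
With 195 integers one could put 5 in each residue class and have no class reach 6.
The 196th integer pushes some class to 6, so 39·5 + 1 = 196.

196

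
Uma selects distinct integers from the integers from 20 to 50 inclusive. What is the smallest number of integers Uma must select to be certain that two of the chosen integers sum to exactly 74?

19

Two chosen integers sum to 74 exactly when both halves of some pair {x, 74−x} with 24 ≤ x ≤ 74−x ≤ 50 are chosen — 13 such pairs.
The remaining 5 elements (those with no distinct partner in range) can never complete a 74-sum, so the worst case takes all of them and one from each pair: 5 + 13 = 18.
By the pigeonhole principle, the 19th integer has to be the second member of some pair, so 18 + 1 = 19.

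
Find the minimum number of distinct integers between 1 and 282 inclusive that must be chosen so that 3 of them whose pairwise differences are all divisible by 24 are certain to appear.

Integers whose pairwise differences are multiples of 24 are exactly those sharing a remainder mod 24. The 24 residue classes mod 24 are the pigeonholes.
With 48 integers one could put 2 in each residue class and have no class reach 3.
The 49th integer pushes some class to 3, so 24·2 + 1 = 49.

49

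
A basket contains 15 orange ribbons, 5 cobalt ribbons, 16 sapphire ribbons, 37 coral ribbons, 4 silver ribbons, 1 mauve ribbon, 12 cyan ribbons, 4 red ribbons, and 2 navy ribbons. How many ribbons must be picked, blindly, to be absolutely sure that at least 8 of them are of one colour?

The 9 colours are the holes; the ribbons drawn are the pigeons.
To avoid 8 of any one colour, the worst case takes at most 7 of each colour, or every ribbon of a colour that has fewer than 7.
That gives 7 + 5 + 7 + 7 + 4 + 1 + 7 + 4 + 2 = 44 ribbons with no colour reaching 8.
The next ribbon forces some colour to 8, so 44 + 1 = 45.

45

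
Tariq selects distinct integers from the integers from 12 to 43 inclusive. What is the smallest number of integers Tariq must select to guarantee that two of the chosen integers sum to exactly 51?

19

Group the elements by complementary pair {x, 51−x}: {12,39}, {13,38}, {14,37}, …, giving 14 two-element pairs and 4 integers whose partner 51−x falls outside [12,43].
Treating each of those 18 groups as a pigeonhole, one can pick one integer per group — 18 integers — with no two summing to 51.
The 19th integer lands in an occupied pair, forcing a sum of 51.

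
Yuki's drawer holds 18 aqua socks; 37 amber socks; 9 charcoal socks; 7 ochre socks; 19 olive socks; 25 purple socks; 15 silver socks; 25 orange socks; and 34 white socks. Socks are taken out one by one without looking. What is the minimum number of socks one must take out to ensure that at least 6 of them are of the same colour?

46

An adversary could hand out at most 5 socks per colour: 5 + 5 + 5 + 5 + 5 + 5 + 5 + 5 + 5 = 45 socks and still no colour has 6.
One more sock lands in a colour already at 5, so 46 draws are enough and 45 are not.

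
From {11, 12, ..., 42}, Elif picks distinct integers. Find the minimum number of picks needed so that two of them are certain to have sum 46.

A set avoiding the sum 46 can contain at most one of each pair {x, 46−x}, plus the 8 elements whose complement lies outside the range or equal to its own complement.
The integers 23, …, 42 (20 of them) are such a set: any two sum to at least 23+24 = 47 > 46.
By pigeonhole, any 21st integer completes one of the 12 pairs, so 21 choices force a sum of 46.

21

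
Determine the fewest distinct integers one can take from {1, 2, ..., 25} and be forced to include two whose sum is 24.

15

Two chosen integers sum to 24 exactly when both halves of some pair {x, 24−x} with 1 ≤ x ≤ 24−x ≤ 23 are chosen — 11 such pairs.
The remaining 3 elements (those with no distinct partner in range) can never complete a 24-sum, so the worst case takes all of them and one from each pair: 3 + 11 = 14.
Pigeonhole: the 15th integer has to be the second member of some pair, so 14 + 1 = 15.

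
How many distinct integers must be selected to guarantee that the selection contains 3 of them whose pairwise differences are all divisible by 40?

Integers whose pairwise differences are multiples of 40 are exactly those sharing a remainder mod 40. The 40 residue classes mod 40 are the pigeonholes.
With 80 integers one could put 2 in each residue class and have no class reach 3.
The 81st integer pushes some class to 3, so 40·2 + 1 = 81.

81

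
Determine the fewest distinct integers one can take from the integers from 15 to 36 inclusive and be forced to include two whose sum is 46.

Group the elements by complementary pair {x, 46−x}: {15,31}, {16,30}, {17,29}, …, giving 8 two-element pairs, the single value 23 (it cannot pair with itself since the integers are distinct), and 5 integers whose partner 46−x falls outside [15,36].
Treating each of those 14 groups as a pigeonhole, one can pick one integer per group — 14 integers — with no two summing to 46.
The 15th integer lands in an occupied pair, forcing a sum of 46.

15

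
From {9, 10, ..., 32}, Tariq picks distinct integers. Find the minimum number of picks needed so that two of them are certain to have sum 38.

A set avoiding the sum 38 can contain at most one of each pair {x, 38−x}, plus the 4 elements whose complement lies outside the range or equal to its own complement.
The integers 19, …, 32 (14 of them) are such a set: any two sum to at least 19+20 = 39 > 38.
By the pigeonhole principle, any 15th integer completes one of the 10 pairs, so 15 choices force a sum of 38.

15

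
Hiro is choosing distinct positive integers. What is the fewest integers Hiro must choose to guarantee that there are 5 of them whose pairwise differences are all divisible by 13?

53

Integers whose pairwise differences are multiples of 13 are exactly those sharing a remainder mod 13. The 13 residue classes mod 13 are the pigeonholes.
With 52 integers one could put 4 in each residue class and have no class reach 5.
The 53rd integer pushes some class to 5, so 13·4 + 1 = 53.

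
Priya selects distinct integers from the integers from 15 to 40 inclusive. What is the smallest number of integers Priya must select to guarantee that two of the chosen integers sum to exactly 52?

16

Two chosen integers sum to 52 exactly when both halves of some pair {x, 52−x} with 15 ≤ x ≤ 52−x ≤ 37 are chosen — 11 such pairs.
The remaining 4 elements (those with no distinct partner in range) can never complete a 52-sum, so the worst case takes all of them and one from each pair: 4 + 11 = 15.
The 16th integer has to be the second member of some pair, so 15 + 1 = 16.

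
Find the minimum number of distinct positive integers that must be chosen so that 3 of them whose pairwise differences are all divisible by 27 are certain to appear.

55

Integers whose pairwise differences are multiples of 27 are exactly those sharing a remainder mod 27. By the pigeonhole principle, the 27 residue classes mod 27 are the pigeonholes.
With 54 integers one could put 2 in each residue class and have no class reach 3.
The 55th integer pushes some class to 3, so 27·2 + 1 = 55.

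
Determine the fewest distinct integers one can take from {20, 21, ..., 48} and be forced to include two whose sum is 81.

Group the elements by complementary pair {x, 81−x}: {33,48}, {34,47}, {35,46}, …, giving 8 two-element pairs and 13 integers whose partner 81−x falls outside [20,48].
Treating each of those 21 groups as a pigeonhole, one can pick one integer per group — 21 integers — with no two summing to 81.
The 22nd integer lands in an occupied pair, forcing a sum of 81.

22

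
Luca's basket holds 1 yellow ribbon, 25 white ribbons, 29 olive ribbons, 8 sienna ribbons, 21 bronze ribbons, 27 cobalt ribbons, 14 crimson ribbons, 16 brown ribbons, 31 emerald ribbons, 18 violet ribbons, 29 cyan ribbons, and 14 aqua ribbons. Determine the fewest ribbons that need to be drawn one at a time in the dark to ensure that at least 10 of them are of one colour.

An adversary could hand out at most 9 ribbons per colour (yellow, sienna run out sooner): 1 + 9 + 9 + 8 + 9 + 9 + 9 + 9 + 9 + 9 + 9 + 9 = 99 ribbons and still no colour has 10.
By pigeonhole, one more ribbon lands in a colour already at 9, so 100 draws are enough and 99 are not.

100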